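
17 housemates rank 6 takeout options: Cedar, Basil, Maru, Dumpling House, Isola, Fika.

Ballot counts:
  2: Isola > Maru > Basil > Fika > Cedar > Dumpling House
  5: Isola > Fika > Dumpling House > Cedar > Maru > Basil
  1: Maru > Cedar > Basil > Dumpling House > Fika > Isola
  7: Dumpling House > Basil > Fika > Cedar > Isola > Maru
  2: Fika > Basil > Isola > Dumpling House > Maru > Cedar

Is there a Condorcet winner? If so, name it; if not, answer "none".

none

Pairwise majorities:
Cedar vs Basil: 5+1 = 6 for Cedar, 11 for Basil — Basil by 11–6.
Cedar vs Maru: Cedar preferred on 5+7 = 12 ballots; Cedar wins 12–5.
Cedar vs Dumpling House: 3 to 14, Dumpling House.
Cedar vs Isola: 1+7 = 8 for Cedar, 9 for Isola — Isola by 9–8.
Cedar vs Fika: Cedar preferred on 1 ballot; Fika wins 16–1.
Basil vs Maru: 7+2 = 9 for Basil, 8 for Maru — Basil by 9–8.
Basil vs Dumpling House: Basil is ranked higher on 2+1+2 = 5 ballots, Dumpling House on 12. Dumpling House wins 12–5.
Basil vs Isola: Basil preferred on 1+7+2 = 10 ballots; Basil wins 10–7.
Basil vs Fika: 2+1+7 = 10 for Basil, 7 for Fika — Basil by 10–7.
Maru vs Dumpling House: 3 to 14, Dumpling House.
Maru vs Isola: Maru preferred on 1 ballot; Isola wins 16–1.
Maru vs Fika: Maru preferred on 2+1 = 3 ballots; Fika wins 14–3.
Dumpling House vs Isola: Dumpling House is ranked higher on 1+7 = 8 ballots, Isola on 9. Isola wins 9–8.
Dumpling House vs Fika: Dumpling House is ranked higher on 1+7 = 8 ballots, Fika on 9. Fika wins 9–8.
Isola vs Fika: Isola is ranked higher on 2+5 = 7 ballots, Fika on 10. Fika wins 10–7.
Every restaurant loses at least once (Cedar loses to Basil; Basil loses to Dumpling House; Maru loses to Cedar; Dumpling House loses to Isola; Isola loses to Basil; Fika loses to Basil). The majority relation contains the cycle Basil beats Isola beats Dumpling House beats Basil, so there is no Condorcet winner.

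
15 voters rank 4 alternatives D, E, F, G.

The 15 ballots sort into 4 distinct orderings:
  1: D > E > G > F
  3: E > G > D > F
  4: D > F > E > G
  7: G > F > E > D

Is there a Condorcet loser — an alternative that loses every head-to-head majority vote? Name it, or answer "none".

Head-to-head results (15 voters):
D vs E: D is ranked higher on 1+4 = 5 ballots, E on 10. E wins 10–5.
D vs F: D is ranked higher on 1+3+4 = 8 ballots, F on 7. D wins 8–7.
D–G: G 10–5.
E vs F: 1+3 = 4 for E, 11 for F — F by 11–4.
E vs G: 8 to 7, E.
F vs G: G, 11–4.
No alternative is winless: D beats F; E beats D; F beats E; G beats D. There is no Condorcet loser.

none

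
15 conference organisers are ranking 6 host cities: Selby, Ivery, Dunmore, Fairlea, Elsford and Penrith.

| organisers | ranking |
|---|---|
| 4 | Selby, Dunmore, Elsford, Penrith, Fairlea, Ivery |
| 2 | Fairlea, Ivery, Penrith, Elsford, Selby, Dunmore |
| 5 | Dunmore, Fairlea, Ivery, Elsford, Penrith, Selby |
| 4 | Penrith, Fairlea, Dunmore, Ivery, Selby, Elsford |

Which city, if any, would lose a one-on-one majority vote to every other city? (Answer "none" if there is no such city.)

none

Pairwise majorities:
Selby vs Ivery: Ivery, 11–4.
Selby vs Dunmore: Dunmore wins 9–6.
Selby vs Fairlea: Selby preferred on 4 ballots; Fairlea wins 11–4.
Selby vs Elsford: Selby is ranked higher on 4+4 = 8 ballots, Elsford on 7. Selby wins 8–7.
Selby–Penrith: Penrith 11–4.
Ivery vs Dunmore: Dunmore wins 13–2.
Ivery–Fairlea: Fairlea 15–0.
Ivery vs Elsford: Ivery, 11–4.
Ivery–Penrith: Penrith 8–7.
Dunmore vs Fairlea: 9 to 6, Dunmore.
Dunmore vs Elsford: Dunmore, 13–2.
Dunmore–Penrith: Dunmore 9–6.
Fairlea vs Elsford: Fairlea, 11–4.
Fairlea vs Penrith: 2+5 = 7 for Fairlea, 8 for Penrith — Penrith by 8–7.
Elsford vs Penrith: Elsford wins 9–6.
Every city wins at least one matchup (Selby beats Elsford; Ivery beats Selby; Dunmore beats Selby; Fairlea beats Selby; Elsford beats Penrith; Penrith beats Selby), so there is no Condorcet loser.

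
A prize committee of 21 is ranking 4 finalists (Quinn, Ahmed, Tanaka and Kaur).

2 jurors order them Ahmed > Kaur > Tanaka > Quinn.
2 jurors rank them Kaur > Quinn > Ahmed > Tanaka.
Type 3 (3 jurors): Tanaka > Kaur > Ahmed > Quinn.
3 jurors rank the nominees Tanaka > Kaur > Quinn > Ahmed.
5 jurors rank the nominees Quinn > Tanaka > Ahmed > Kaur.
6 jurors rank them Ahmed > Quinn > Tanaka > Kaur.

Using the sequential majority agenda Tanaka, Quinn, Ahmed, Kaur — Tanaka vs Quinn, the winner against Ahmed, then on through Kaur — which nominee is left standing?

Round 1: Tanaka vs Quinn — 8–13, Quinn advances.
Round 2: Quinn vs Ahmed — 10–11, Ahmed advances.
Round 3: Ahmed vs Kaur — 13–8, Ahmed advances.
The agenda winner is Ahmed.

Ahmed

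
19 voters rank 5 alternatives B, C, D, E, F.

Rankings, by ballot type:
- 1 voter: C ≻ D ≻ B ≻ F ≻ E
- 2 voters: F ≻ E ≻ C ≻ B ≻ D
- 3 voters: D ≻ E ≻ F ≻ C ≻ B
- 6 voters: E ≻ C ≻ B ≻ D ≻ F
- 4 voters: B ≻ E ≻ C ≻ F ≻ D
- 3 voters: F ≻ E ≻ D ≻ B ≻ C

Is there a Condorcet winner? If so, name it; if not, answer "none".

Head-to-head results (19 voters):
B vs C: B preferred on 4+3 = 7 ballots; C wins 12–7.
B vs D: 12 to 7, B.
B vs E: 5 to 14, E.
B vs F: B preferred on 1+6+4 = 11 ballots; B wins 11–8.
C vs D: C is ranked higher on 1+2+6+4 = 13 ballots, D on 6. C wins 13–6.
C vs E: 1 to 18, E.
C vs F: 11 to 8, C.
D vs E: D preferred on 1+3 = 4 ballots; E wins 15–4.
D vs F: 10 to 9, D.
E vs F: E preferred on 3+6+4 = 13 ballots; E wins 13–6.
E defeats every rival head-to-head and is the Condorcet winner.

E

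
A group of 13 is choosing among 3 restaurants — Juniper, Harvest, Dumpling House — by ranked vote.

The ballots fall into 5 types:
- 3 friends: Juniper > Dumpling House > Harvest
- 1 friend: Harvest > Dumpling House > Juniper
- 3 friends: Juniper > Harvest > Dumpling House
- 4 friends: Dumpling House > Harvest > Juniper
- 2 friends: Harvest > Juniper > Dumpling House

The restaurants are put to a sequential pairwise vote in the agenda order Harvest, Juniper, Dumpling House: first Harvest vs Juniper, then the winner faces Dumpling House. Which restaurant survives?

Round 1: Harvest vs Juniper — 7–6, Harvest advances.
Round 2: Harvest vs Dumpling House — 6–7, Dumpling House advances.
The agenda winner is Dumpling House.

Dumpling House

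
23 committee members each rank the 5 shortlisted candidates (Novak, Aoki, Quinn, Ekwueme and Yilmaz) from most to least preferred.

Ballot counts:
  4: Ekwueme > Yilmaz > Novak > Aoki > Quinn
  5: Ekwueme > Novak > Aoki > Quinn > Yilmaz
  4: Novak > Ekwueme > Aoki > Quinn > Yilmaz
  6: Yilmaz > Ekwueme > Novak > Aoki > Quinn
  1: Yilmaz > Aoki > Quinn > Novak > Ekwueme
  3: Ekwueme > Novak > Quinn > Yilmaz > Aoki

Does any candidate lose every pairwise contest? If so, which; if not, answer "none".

none

Head-to-head results (23 committee members):
Novak vs Aoki: Novak wins 22–1.
Novak vs Quinn: Novak wins 22–1.
Novak vs Ekwueme: Ekwueme, 18–5.
Novak vs Yilmaz: Novak wins 12–11.
Aoki vs Quinn: Aoki, 20–3.
Aoki vs Ekwueme: Ekwueme wins 22–1.
Aoki vs Yilmaz: 9 to 14, Yilmaz.
Quinn vs Ekwueme: Quinn preferred on 1 ballot; Ekwueme wins 22–1.
Quinn vs Yilmaz: Quinn is ranked higher on 5+4+3 = 12 ballots, Yilmaz on 11. Quinn wins 12–11.
Ekwueme vs Yilmaz: Ekwueme wins 16–7.
Every candidate wins at least one matchup (Novak beats Aoki; Aoki beats Quinn; Quinn beats Yilmaz; Ekwueme beats Novak; Yilmaz beats Aoki), so there is no Condorcet loser.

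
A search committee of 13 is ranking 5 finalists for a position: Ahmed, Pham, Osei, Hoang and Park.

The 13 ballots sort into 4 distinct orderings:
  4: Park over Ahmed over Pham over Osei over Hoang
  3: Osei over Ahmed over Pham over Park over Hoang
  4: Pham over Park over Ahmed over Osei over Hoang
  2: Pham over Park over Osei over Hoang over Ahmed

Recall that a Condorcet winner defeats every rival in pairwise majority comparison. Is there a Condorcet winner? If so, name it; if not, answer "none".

none

Head-to-head results (13 committee members):
Ahmed–Pham: Ahmed 7–6.
Ahmed–Osei: Ahmed 8–5.
Ahmed vs Hoang: 11 to 2, Ahmed.
Ahmed vs Park: Park wins 10–3.
Pham vs Osei: 10 to 3, Pham.
Pham vs Hoang: Pham preferred on 4+3+4+2 = 13 ballots; Pham wins 13–0.
Pham vs Park: 9 to 4, Pham.
Osei vs Hoang: Osei, 13–0.
Osei vs Park: Park wins 10–3.
Hoang vs Park: 0 for Hoang, 13 for Park — Park by 13–0.
Each candidate drops at least one matchup (Ahmed loses to Park; Pham loses to Ahmed; Osei loses to Ahmed; Hoang loses to Ahmed; Park loses to Pham); the cycle Ahmed → Pham → Park → Ahmed rules out a Condorcet winner.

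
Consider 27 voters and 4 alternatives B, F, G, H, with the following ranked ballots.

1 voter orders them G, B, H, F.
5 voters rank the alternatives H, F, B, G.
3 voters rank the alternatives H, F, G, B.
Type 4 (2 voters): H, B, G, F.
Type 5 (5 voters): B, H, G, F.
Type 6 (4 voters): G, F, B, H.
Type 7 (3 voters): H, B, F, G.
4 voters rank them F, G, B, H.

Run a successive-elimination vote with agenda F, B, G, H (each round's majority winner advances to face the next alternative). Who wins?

H

Round 1: F vs B — 16–11, F advances.
Round 2: F vs G — 15–12, F advances.
Round 3: F vs H — 8–19, H advances.
H survives the agenda.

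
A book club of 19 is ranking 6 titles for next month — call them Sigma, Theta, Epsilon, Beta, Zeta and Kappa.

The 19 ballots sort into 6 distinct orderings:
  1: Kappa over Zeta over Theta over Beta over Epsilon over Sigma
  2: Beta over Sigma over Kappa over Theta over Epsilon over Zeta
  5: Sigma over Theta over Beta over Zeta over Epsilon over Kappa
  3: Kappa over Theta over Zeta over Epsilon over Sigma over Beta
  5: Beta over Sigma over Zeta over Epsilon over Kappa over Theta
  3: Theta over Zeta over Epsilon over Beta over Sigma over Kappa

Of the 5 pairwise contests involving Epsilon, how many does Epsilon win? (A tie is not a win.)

Epsilon against each rival (19 members):
Epsilon–Sigma: Sigma 12–7.
Epsilon–Theta: Theta 14–5.
Epsilon vs Beta: Epsilon preferred on 3+3 = 6 ballots; Beta wins 13–6.
Epsilon–Zeta: Zeta 17–2.
Epsilon vs Kappa: 13 to 6, Epsilon.
Epsilon beats Kappa; loses to Sigma, Theta, Beta, Zeta — 1 pairwise win.

1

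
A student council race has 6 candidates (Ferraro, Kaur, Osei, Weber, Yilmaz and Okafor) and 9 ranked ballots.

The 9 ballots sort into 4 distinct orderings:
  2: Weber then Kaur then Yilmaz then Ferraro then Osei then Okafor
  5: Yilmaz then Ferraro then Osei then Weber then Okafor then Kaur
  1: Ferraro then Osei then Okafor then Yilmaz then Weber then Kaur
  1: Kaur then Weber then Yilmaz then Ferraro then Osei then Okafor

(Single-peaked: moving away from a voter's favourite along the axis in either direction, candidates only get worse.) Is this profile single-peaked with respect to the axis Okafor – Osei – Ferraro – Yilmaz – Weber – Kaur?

Axis positions: Okafor=1, Osei=2, Ferraro=3, Yilmaz=4, Weber=5, Kaur=6.
Faction 1 (peak Weber at position 5): ranking walks positions 5-6-4-3-2-1, expanding outward from the peak — single-peaked.
Faction 2 (peak Yilmaz at position 4): ranking walks positions 4-3-2-5-1-6, expanding outward from the peak — single-peaked.
Faction 3 (peak Ferraro at position 3): ranking walks positions 3-2-1-4-5-6, expanding outward from the peak — single-peaked.
Faction 4 (peak Kaur at position 6): ranking walks positions 6-5-4-3-2-1, expanding outward from the peak — single-peaked.
Every ranking is single-peaked on this axis.

yes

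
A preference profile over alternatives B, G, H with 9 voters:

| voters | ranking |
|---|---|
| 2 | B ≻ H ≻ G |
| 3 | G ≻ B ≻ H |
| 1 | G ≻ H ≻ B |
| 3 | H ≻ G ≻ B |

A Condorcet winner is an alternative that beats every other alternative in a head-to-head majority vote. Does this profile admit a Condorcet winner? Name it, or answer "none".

Check each pair by majority over 9 ballots:
B vs G: G, 7–2.
B vs H: B wins 5–4.
G vs H: H, 5–4.
No alternative is unbeaten: B loses to G; G loses to H; H loses to B. In particular B → H → G → B is a majority cycle — no Condorcet winner exists.

none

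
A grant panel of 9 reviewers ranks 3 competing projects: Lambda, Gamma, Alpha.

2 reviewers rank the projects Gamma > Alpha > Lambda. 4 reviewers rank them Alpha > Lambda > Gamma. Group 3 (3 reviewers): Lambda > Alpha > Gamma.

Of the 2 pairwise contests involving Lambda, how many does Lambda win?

1

Lambda against each rival (9 reviewers):
Lambda vs Gamma: Lambda is ranked higher on 4+3 = 7 ballots, Gamma on 2. Lambda wins 7–2.
Lambda vs Alpha: 3 to 6, Alpha.
Lambda beats Gamma; loses to Alpha — 1 pairwise win.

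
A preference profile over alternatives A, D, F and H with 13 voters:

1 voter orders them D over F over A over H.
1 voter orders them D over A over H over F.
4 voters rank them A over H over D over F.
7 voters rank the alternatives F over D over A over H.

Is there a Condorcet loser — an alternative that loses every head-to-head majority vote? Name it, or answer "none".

Pairwise majorities:
A–D: D 9–4.
A vs F: A is ranked higher on 1+4 = 5 ballots, F on 8. F wins 8–5.
A vs H: A, 13–0.
D vs F: 6 to 7, F.
D vs H: 1+1+7 = 9 for D, 4 for H — D by 9–4.
F–H: F 8–5.
Only H has no wins; H is the Condorcet loser.

H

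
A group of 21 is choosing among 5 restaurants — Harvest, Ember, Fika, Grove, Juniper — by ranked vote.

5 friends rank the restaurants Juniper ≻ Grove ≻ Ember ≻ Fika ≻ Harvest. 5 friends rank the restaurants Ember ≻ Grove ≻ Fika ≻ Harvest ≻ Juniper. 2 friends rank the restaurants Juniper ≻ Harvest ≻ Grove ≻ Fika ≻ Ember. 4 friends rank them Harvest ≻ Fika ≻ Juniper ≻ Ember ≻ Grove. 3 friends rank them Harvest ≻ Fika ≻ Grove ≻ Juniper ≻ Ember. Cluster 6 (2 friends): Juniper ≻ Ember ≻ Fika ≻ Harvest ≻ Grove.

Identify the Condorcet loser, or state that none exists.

Pairwise majorities:
Harvest–Ember: Ember 12–9.
Harvest–Fika: Fika 12–9.
Harvest vs Grove: Harvest preferred on 2+4+3+2 = 11 ballots; Harvest wins 11–10.
Harvest vs Juniper: Harvest, 12–9.
Ember vs Fika: 5+5+2 = 12 for Ember, 9 for Fika — Ember by 12–9.
Ember vs Grove: Ember is ranked higher on 5+4+2 = 11 ballots, Grove on 10. Ember wins 11–10.
Ember vs Juniper: 5 for Ember, 16 for Juniper — Juniper by 16–5.
Fika vs Grove: Fika is ranked higher on 4+3+2 = 9 ballots, Grove on 12. Grove wins 12–9.
Fika–Juniper: Fika 12–9.
Grove vs Juniper: Juniper wins 13–8.
No restaurant is winless: Harvest beats Grove; Ember beats Harvest; Fika beats Harvest; Grove beats Fika; Juniper beats Ember. There is no Condorcet loser.

none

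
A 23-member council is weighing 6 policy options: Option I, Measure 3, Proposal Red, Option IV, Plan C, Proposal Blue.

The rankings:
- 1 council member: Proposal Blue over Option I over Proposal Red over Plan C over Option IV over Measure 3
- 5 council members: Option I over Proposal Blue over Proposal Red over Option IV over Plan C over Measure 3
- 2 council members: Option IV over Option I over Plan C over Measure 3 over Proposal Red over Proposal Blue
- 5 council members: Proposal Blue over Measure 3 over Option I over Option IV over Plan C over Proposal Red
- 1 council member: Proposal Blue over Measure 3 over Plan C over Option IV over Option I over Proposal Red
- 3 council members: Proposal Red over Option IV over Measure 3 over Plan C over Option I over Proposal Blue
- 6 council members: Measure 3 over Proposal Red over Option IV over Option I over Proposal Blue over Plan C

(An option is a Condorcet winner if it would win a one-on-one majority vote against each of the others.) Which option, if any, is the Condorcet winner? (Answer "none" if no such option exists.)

Check each pair by majority over 23 ballots:
Option I vs Measure 3: 8 to 15, Measure 3.
Option I vs Proposal Red: 1+5+2+5+1 = 14 for Option I, 9 for Proposal Red — Option I by 14–9.
Option I vs Option IV: Option IV wins 12–11.
Option I–Plan C: Option I 19–4.
Option I vs Proposal Blue: Option I, 16–7.
Measure 3 vs Proposal Red: Measure 3 is ranked higher on 2+5+1+6 = 14 ballots, Proposal Red on 9. Measure 3 wins 14–9.
Measure 3 vs Option IV: Measure 3, 12–11.
Measure 3–Plan C: Measure 3 15–8.
Measure 3 vs Proposal Blue: 2+3+6 = 11 for Measure 3, 12 for Proposal Blue — Proposal Blue by 12–11.
Proposal Red–Option IV: Proposal Red 15–8.
Proposal Red vs Plan C: Proposal Red wins 15–8.
Proposal Red–Proposal Blue: Proposal Blue 12–11.
Option IV vs Plan C: 5+2+5+3+6 = 21 for Option IV, 2 for Plan C — Option IV by 21–2.
Option IV vs Proposal Blue: 2+3+6 = 11 for Option IV, 12 for Proposal Blue — Proposal Blue by 12–11.
Plan C vs Proposal Blue: Proposal Blue wins 18–5.
No option is unbeaten: Option I loses to Measure 3; Measure 3 loses to Proposal Blue; Proposal Red loses to Option I; Option IV loses to Measure 3; Plan C loses to Option I; Proposal Blue loses to Option I. In particular Option I → Proposal Red → Option IV → Option I is a majority cycle — no Condorcet winner exists.

none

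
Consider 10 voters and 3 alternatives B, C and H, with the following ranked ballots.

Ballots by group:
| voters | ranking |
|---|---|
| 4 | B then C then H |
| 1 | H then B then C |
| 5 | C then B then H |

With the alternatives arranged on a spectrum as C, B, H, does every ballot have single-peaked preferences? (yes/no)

Axis positions: C=1, B=2, H=3.
Group 1 (peak B at position 2): ranking walks positions 2-1-3, expanding outward from the peak — single-peaked.
Group 2 (peak H at position 3): ranking walks positions 3-2-1, expanding outward from the peak — single-peaked.
Group 3 (peak C at position 1): ranking walks positions 1-2-3, expanding outward from the peak — single-peaked.
Every ranking is single-peaked on this axis.

yes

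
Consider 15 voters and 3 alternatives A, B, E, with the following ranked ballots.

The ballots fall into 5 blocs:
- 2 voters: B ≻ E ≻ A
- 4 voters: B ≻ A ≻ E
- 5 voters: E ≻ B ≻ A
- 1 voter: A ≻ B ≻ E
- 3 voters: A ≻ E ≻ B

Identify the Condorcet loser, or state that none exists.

none

Pairwise majorities:
A vs B: A preferred on 1+3 = 4 ballots; B wins 11–4.
A vs E: 8 to 7, A.
B vs E: 2+4+1 = 7 for B, 8 for E — E by 8–7.
Every alternative wins at least one matchup (A beats E; B beats A; E beats B), so there is no Condorcet loser.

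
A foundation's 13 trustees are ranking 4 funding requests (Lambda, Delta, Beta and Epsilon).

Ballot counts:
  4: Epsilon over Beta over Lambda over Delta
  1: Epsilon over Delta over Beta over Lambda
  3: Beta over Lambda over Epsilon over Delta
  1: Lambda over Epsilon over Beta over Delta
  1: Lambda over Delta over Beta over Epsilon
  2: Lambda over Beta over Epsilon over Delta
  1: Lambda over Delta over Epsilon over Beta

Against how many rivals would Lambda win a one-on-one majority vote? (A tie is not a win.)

Lambda against each rival (13 reviewers):
Lambda vs Delta: Lambda wins 12–1.
Lambda vs Beta: Beta wins 8–5.
Lambda vs Epsilon: Lambda is ranked higher on 3+1+1+2+1 = 8 ballots, Epsilon on 5. Lambda wins 8–5.
Lambda beats Delta, Epsilon; loses to Beta — 2 pairwise wins.

2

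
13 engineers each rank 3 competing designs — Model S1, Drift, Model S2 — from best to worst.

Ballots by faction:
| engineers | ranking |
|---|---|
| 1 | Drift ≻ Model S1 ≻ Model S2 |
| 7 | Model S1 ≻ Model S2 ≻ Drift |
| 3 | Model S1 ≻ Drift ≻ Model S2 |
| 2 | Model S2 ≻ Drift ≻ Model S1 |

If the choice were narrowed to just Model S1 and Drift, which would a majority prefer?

Model S1

Ballots ranking Model S1 above Drift: 7 + 3 = 10.
Ballots ranking Drift above Model S1: 13 − 10 = 3.
Model S1 wins the head-to-head 10–3.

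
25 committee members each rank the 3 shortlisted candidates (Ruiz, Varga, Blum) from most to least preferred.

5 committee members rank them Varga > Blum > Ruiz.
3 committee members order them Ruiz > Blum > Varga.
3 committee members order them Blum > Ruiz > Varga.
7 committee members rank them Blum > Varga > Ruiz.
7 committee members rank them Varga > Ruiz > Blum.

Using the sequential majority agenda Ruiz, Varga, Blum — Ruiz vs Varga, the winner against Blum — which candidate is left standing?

Round 1: Ruiz vs Varga — 6–19, Varga advances.
Round 2: Varga vs Blum — 12–13, Blum advances.
The agenda winner is Blum.

Blum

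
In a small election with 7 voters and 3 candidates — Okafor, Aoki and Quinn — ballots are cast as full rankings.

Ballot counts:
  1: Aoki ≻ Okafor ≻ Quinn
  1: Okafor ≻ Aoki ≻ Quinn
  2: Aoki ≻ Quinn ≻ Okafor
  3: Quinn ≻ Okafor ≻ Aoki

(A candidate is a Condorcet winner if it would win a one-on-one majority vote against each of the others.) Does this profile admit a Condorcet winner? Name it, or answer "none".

none

Check each pair by majority over 7 ballots:
Okafor vs Aoki: Okafor, 4–3.
Okafor–Quinn: Quinn 5–2.
Aoki–Quinn: Aoki 4–3.
Each candidate drops at least one matchup (Okafor loses to Quinn; Aoki loses to Okafor; Quinn loses to Aoki); the cycle Okafor → Aoki → Quinn → Okafor rules out a Condorcet winner.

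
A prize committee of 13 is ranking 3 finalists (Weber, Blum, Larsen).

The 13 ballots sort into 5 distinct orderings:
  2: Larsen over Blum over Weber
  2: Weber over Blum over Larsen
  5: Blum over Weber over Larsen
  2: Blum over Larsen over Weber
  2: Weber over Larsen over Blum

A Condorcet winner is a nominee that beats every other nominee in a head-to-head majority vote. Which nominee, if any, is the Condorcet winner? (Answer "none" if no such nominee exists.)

Head-to-head results (13 jurors):
Weber vs Blum: Weber is ranked higher on 2+2 = 4 ballots, Blum on 9. Blum wins 9–4.
Weber vs Larsen: 9 to 4, Weber.
Blum vs Larsen: Blum preferred on 2+5+2 = 9 ballots; Blum wins 9–4.
Blum defeats every rival head-to-head and is the Condorcet winner.

Blum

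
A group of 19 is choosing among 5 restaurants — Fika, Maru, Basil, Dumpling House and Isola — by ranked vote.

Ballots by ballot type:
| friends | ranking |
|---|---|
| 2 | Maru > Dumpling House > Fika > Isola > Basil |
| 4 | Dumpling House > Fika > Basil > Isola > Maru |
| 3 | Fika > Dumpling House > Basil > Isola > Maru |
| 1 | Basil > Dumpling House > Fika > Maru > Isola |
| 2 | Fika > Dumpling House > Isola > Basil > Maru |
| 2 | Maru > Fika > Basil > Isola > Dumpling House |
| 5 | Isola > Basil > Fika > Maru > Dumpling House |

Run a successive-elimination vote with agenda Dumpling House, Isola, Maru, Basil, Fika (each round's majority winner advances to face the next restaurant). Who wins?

Fika

Round 1: Dumpling House vs Isola — 12–7, Dumpling House advances.
Round 2: Dumpling House vs Maru — 10–9, Dumpling House advances.
Round 3: Dumpling House vs Basil — 11–8, Dumpling House advances.
Round 4: Dumpling House vs Fika — 7–12, Fika advances.
Fika survives the agenda.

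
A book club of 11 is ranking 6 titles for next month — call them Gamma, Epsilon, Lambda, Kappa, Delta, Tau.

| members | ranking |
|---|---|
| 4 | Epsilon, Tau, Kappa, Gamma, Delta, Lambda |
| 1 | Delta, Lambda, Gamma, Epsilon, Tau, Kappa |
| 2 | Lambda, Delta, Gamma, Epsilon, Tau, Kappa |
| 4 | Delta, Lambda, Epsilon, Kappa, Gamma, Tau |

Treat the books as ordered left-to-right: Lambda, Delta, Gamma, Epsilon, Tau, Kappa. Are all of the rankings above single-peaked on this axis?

no

Axis positions: Lambda=1, Delta=2, Gamma=3, Epsilon=4, Tau=5, Kappa=6.
Bloc 1 (peak Epsilon at position 4): ranking walks positions 4-5-6-3-2-1, expanding outward from the peak — single-peaked.
Bloc 2 (peak Delta at position 2): ranking walks positions 2-1-3-4-5-6, expanding outward from the peak — single-peaked.
Bloc 3 (peak Lambda at position 1): ranking walks positions 1-2-3-4-5-6, expanding outward from the peak — single-peaked.
Bloc 4: ranking walks positions 2-1-4-6-3-5; Epsilon is ranked above Gamma even though Gamma lies between Epsilon and the peak Delta on the axis — preferences dip and rise again. Not single-peaked.
Bloc 4 violates single-peakedness, so the profile is not single-peaked on this axis.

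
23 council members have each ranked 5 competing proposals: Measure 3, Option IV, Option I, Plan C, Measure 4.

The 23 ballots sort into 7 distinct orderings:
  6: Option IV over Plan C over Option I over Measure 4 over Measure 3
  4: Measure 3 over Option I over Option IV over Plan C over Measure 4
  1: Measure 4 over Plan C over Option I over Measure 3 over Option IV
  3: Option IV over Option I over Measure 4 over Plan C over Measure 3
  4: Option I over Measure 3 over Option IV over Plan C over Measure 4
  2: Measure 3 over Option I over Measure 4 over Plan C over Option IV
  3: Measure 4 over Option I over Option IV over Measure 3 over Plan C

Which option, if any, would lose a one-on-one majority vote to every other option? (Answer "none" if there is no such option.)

Pairwise majorities:
Measure 3 vs Option IV: Option IV, 12–11.
Measure 3 vs Option I: Option I, 17–6.
Measure 3–Plan C: Measure 3 13–10.
Measure 3–Measure 4: Measure 4 13–10.
Option IV vs Option I: Option IV is ranked higher on 6+3 = 9 ballots, Option I on 14. Option I wins 14–9.
Option IV vs Plan C: Option IV wins 20–3.
Option IV vs Measure 4: 17 to 6, Option IV.
Option I–Plan C: Option I 16–7.
Option I vs Measure 4: Option I, 19–4.
Plan C vs Measure 4: Plan C preferred on 6+4+4 = 14 ballots; Plan C wins 14–9.
Each option has at least one pairwise win (Measure 3 beats Plan C; Option IV beats Measure 3; Option I beats Measure 3; Plan C beats Measure 4; Measure 4 beats Measure 3) — no Condorcet loser.

none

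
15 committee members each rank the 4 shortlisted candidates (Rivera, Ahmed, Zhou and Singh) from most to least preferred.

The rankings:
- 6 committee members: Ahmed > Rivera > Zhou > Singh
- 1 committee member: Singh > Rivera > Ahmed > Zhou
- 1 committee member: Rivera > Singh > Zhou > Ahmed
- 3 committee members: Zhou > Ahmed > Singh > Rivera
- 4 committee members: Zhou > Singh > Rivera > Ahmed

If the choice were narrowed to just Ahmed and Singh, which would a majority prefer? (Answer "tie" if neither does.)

Ballots ranking Ahmed above Singh: 6 + 3 = 9.
Ballots ranking Singh above Ahmed: 15 − 9 = 6.
Ahmed wins the head-to-head 9–6.

Ahmed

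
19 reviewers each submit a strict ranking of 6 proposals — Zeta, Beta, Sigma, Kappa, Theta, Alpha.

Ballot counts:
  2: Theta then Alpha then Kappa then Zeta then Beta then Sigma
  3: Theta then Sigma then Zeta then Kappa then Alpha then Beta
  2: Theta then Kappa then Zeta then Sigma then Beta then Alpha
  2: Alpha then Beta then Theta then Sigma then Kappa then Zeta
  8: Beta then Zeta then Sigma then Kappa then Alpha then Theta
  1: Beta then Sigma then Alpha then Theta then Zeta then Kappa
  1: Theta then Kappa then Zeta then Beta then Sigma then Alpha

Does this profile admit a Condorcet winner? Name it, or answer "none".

Beta

Check each pair by majority over 19 ballots:
Zeta vs Beta: 8 to 11, Beta.
Zeta vs Sigma: 2+2+8+1 = 13 for Zeta, 6 for Sigma — Zeta by 13–6.
Zeta vs Kappa: Zeta preferred on 3+8+1 = 12 ballots; Zeta wins 12–7.
Zeta vs Theta: 8 to 11, Theta.
Zeta vs Alpha: Zeta preferred on 3+2+8+1 = 14 ballots; Zeta wins 14–5.
Beta vs Sigma: Beta preferred on 2+2+8+1+1 = 14 ballots; Beta wins 14–5.
Beta vs Kappa: 2+8+1 = 11 for Beta, 8 for Kappa — Beta by 11–8.
Beta vs Theta: Beta preferred on 2+8+1 = 11 ballots; Beta wins 11–8.
Beta vs Alpha: Beta preferred on 2+8+1+1 = 12 ballots; Beta wins 12–7.
Sigma vs Kappa: 3+2+8+1 = 14 for Sigma, 5 for Kappa — Sigma by 14–5.
Sigma vs Theta: 9 to 10, Theta.
Sigma vs Alpha: Sigma is ranked higher on 3+2+8+1+1 = 15 ballots, Alpha on 4. Sigma wins 15–4.
Kappa vs Theta: 8 to 11, Theta.
Kappa vs Alpha: 14 to 5, Kappa.
Theta vs Alpha: Theta preferred on 2+3+2+1 = 8 ballots; Alpha wins 11–8.
Beta defeats every rival head-to-head and is the Condorcet winner.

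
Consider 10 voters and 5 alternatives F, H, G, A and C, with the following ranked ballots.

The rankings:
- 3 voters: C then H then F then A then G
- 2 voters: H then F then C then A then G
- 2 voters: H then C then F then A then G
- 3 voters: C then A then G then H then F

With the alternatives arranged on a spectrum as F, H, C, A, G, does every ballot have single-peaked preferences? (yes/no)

yes

Axis positions: F=1, H=2, C=3, A=4, G=5.
Group 1 (peak C at position 3): ranking walks positions 3-2-1-4-5, expanding outward from the peak — single-peaked.
Group 2 (peak H at position 2): ranking walks positions 2-1-3-4-5, expanding outward from the peak — single-peaked.
Group 3 (peak H at position 2): ranking walks positions 2-3-1-4-5, expanding outward from the peak — single-peaked.
Group 4 (peak C at position 3): ranking walks positions 3-4-5-2-1, expanding outward from the peak — single-peaked.
Every ranking is single-peaked on this axis.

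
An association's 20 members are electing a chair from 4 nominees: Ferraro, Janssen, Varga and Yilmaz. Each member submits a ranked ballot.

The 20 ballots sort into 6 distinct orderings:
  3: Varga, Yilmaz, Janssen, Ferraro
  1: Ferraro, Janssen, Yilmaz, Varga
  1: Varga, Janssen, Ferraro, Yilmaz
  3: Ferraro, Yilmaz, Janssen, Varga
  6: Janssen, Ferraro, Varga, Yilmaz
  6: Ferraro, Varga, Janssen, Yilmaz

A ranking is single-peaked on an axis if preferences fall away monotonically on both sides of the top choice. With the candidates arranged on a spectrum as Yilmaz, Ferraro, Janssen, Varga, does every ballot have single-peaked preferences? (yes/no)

Axis positions: Yilmaz=1, Ferraro=2, Janssen=3, Varga=4.
Bloc 1: ranking walks positions 4-1-3-2; Yilmaz is ranked above Janssen even though Janssen lies between Yilmaz and the peak Varga on the axis — preferences dip and rise again. Not single-peaked.
Bloc 2 (peak Ferraro at position 2): ranking walks positions 2-3-1-4, expanding outward from the peak — single-peaked.
Bloc 3 (peak Varga at position 4): ranking walks positions 4-3-2-1, expanding outward from the peak — single-peaked.
Bloc 4 (peak Ferraro at position 2): ranking walks positions 2-1-3-4, expanding outward from the peak — single-peaked.
Bloc 5 (peak Janssen at position 3): ranking walks positions 3-2-4-1, expanding outward from the peak — single-peaked.
Bloc 6: ranking walks positions 2-4-3-1; Varga is ranked above Janssen even though Janssen lies between Varga and the peak Ferraro on the axis — preferences dip and rise again. Not single-peaked.
Bloc 1 violates single-peakedness, so the profile is not single-peaked on this axis.

no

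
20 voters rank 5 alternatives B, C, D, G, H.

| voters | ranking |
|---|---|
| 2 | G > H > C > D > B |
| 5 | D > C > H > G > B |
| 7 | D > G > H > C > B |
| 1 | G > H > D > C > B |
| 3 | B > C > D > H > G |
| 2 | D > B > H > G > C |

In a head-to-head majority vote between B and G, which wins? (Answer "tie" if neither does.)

G

Ballots ranking B above G: 3 + 2 = 5.
Ballots ranking G above B: 20 − 5 = 15.
G wins the head-to-head 15–5.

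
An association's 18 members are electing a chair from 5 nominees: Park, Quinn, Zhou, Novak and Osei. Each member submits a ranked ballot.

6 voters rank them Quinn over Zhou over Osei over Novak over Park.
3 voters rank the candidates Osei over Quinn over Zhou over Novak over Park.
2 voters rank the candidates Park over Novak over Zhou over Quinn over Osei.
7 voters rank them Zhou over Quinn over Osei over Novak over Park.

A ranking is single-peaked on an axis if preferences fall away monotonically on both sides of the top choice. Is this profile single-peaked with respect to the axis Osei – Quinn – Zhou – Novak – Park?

yes

Axis positions: Osei=1, Quinn=2, Zhou=3, Novak=4, Park=5.
Ballot type 1 (peak Quinn at position 2): ranking walks positions 2-3-1-4-5, expanding outward from the peak — single-peaked.
Ballot type 2 (peak Osei at position 1): ranking walks positions 1-2-3-4-5, expanding outward from the peak — single-peaked.
Ballot type 3 (peak Park at position 5): ranking walks positions 5-4-3-2-1, expanding outward from the peak — single-peaked.
Ballot type 4 (peak Zhou at position 3): ranking walks positions 3-2-1-4-5, expanding outward from the peak — single-peaked.
Every ranking is single-peaked on this axis.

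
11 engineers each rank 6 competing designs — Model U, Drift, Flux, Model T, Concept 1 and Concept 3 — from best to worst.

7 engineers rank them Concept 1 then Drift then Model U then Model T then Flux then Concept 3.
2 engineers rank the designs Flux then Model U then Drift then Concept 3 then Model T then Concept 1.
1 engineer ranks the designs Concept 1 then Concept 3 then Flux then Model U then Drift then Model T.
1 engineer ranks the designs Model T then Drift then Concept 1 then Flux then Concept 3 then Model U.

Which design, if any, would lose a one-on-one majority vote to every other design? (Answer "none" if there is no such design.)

Concept 3

Pairwise majorities:
Model U vs Drift: Model U preferred on 2+1 = 3 ballots; Drift wins 8–3.
Model U vs Flux: 7 for Model U, 4 for Flux — Model U by 7–4.
Model U–Model T: Model U 10–1.
Model U vs Concept 1: Concept 1 wins 9–2.
Model U vs Concept 3: Model U wins 9–2.
Drift vs Flux: Drift wins 8–3.
Drift vs Model T: Drift wins 10–1.
Drift–Concept 1: Concept 1 8–3.
Drift–Concept 3: Drift 10–1.
Flux vs Model T: 3 to 8, Model T.
Flux vs Concept 1: Concept 1 wins 9–2.
Flux vs Concept 3: 7+2+1 = 10 for Flux, 1 for Concept 3 — Flux by 10–1.
Model T vs Concept 1: Concept 1, 8–3.
Model T–Concept 3: Model T 8–3.
Concept 1 vs Concept 3: Concept 1 preferred on 7+1+1 = 9 ballots; Concept 1 wins 9–2.
Concept 3 loses to every other design — it is the Condorcet loser.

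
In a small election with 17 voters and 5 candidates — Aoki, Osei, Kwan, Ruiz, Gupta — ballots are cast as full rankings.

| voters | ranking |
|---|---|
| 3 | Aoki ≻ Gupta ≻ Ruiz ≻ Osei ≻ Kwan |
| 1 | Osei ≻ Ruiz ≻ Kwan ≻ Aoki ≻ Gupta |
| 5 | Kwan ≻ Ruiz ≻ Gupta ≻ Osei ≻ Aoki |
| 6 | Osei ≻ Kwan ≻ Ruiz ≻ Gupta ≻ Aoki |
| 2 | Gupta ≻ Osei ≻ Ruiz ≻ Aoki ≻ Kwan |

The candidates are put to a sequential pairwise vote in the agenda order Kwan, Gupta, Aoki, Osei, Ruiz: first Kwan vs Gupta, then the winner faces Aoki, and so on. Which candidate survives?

Round 1: Kwan vs Gupta — 12–5, Kwan advances.
Round 2: Kwan vs Aoki — 12–5, Kwan advances.
Round 3: Kwan vs Osei — 5–12, Osei advances.
Round 4: Osei vs Ruiz — 9–8, Osei advances.
Osei survives the agenda.

Osei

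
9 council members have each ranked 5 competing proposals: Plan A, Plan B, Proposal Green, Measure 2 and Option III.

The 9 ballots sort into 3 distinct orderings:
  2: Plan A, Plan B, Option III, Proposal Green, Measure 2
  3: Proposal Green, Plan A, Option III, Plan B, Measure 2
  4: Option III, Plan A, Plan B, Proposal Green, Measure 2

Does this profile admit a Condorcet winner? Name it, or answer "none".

Plan A

Pairwise majorities:
Plan A vs Plan B: Plan A, 9–0.
Plan A vs Proposal Green: 2+4 = 6 for Plan A, 3 for Proposal Green — Plan A by 6–3.
Plan A vs Measure 2: 2+3+4 = 9 for Plan A, 0 for Measure 2 — Plan A by 9–0.
Plan A vs Option III: Plan A, 5–4.
Plan B vs Proposal Green: Plan B is ranked higher on 2+4 = 6 ballots, Proposal Green on 3. Plan B wins 6–3.
Plan B vs Measure 2: Plan B wins 9–0.
Plan B vs Option III: Plan B is ranked higher on 2 ballots, Option III on 7. Option III wins 7–2.
Proposal Green vs Measure 2: Proposal Green preferred on 2+3+4 = 9 ballots; Proposal Green wins 9–0.
Proposal Green vs Option III: Option III, 6–3.
Measure 2 vs Option III: 0 for Measure 2, 9 for Option III — Option III by 9–0.
Plan A wins every pairwise contest, so Plan A is the Condorcet winner.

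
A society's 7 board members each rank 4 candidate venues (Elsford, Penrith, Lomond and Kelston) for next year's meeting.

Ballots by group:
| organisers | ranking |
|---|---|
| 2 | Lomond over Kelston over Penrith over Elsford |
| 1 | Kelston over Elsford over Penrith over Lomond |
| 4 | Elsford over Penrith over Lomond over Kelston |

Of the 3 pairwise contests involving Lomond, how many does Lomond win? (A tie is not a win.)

Lomond against each rival (7 organisers):
Lomond vs Elsford: Elsford, 5–2.
Lomond vs Penrith: Penrith wins 5–2.
Lomond vs Kelston: 6 to 1, Lomond.
Lomond beats Kelston; loses to Elsford, Penrith — 1 pairwise win.

1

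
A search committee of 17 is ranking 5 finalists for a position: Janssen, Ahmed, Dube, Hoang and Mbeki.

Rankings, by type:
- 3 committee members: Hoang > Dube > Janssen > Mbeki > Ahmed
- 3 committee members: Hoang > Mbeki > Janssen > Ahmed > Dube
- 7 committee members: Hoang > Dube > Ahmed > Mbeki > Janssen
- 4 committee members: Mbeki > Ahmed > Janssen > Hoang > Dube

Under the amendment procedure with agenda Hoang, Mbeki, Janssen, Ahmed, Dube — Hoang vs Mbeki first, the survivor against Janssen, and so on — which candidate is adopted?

Round 1: Hoang vs Mbeki — 13–4, Hoang advances.
Round 2: Hoang vs Janssen — 13–4, Hoang advances.
Round 3: Hoang vs Ahmed — 13–4, Hoang advances.
Round 4: Hoang vs Dube — 17–0, Hoang advances.
The agenda winner is Hoang.

Hoang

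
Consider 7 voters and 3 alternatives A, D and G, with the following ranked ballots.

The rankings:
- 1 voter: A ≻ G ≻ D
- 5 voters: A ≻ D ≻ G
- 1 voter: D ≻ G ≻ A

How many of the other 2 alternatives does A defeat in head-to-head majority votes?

2

A against each rival (7 voters):
A–D: A 6–1.
A vs G: A is ranked higher on 1+5 = 6 ballots, G on 1. A wins 6–1.
A beats D, G — 2 pairwise wins.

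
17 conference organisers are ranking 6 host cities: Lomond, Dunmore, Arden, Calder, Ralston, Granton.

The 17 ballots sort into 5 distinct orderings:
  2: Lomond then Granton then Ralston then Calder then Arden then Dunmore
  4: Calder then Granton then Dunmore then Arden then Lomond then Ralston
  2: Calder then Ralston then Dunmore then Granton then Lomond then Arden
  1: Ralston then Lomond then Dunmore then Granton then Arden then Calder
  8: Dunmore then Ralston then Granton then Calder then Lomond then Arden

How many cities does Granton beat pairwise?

Granton against each rival (17 organisers):
Granton vs Lomond: 4+2+8 = 14 for Granton, 3 for Lomond — Granton by 14–3.
Granton vs Dunmore: Dunmore wins 11–6.
Granton vs Arden: Granton wins 17–0.
Granton–Calder: Granton 11–6.
Granton vs Ralston: Ralston wins 11–6.
Granton beats Lomond, Arden, Calder; loses to Dunmore, Ralston — 3 pairwise wins.

3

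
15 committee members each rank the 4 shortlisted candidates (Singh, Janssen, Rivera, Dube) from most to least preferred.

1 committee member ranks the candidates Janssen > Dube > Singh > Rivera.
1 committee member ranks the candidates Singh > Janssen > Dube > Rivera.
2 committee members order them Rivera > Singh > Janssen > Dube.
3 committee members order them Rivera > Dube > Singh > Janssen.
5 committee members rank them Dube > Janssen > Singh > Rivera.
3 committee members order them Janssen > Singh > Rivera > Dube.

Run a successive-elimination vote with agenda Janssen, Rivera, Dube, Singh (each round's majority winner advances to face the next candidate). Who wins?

Round 1: Janssen vs Rivera — 10–5, Janssen advances.
Round 2: Janssen vs Dube — 7–8, Dube advances.
Round 3: Dube vs Singh — 9–6, Dube advances.
The agenda winner is Dube.

Dube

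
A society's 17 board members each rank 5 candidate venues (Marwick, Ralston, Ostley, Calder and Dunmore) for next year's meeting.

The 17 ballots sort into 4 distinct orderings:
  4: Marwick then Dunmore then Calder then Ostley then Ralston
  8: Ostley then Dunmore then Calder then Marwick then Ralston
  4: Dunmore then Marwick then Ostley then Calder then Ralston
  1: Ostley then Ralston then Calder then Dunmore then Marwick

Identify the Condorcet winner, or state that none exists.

Ostley

Head-to-head results (17 organisers):
Marwick vs Ralston: 16 to 1, Marwick.
Marwick vs Ostley: Marwick is ranked higher on 4+4 = 8 ballots, Ostley on 9. Ostley wins 9–8.
Marwick vs Calder: Marwick is ranked higher on 4+4 = 8 ballots, Calder on 9. Calder wins 9–8.
Marwick vs Dunmore: Marwick is ranked higher on 4 ballots, Dunmore on 13. Dunmore wins 13–4.
Ralston vs Ostley: 0 to 17, Ostley.
Ralston vs Calder: Ralston preferred on 1 ballot; Calder wins 16–1.
Ralston vs Dunmore: 1 for Ralston, 16 for Dunmore — Dunmore by 16–1.
Ostley vs Calder: Ostley is ranked higher on 8+4+1 = 13 ballots, Calder on 4. Ostley wins 13–4.
Ostley vs Dunmore: Ostley is ranked higher on 8+1 = 9 ballots, Dunmore on 8. Ostley wins 9–8.
Calder vs Dunmore: 1 to 16, Dunmore.
Ostley defeats every rival head-to-head and is the Condorcet winner.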